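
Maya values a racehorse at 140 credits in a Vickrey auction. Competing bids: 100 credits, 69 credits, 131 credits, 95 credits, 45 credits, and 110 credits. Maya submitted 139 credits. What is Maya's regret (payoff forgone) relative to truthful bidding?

0 credits

The highest competing bid is 131 credits.
Bidding truthfully at 140 credits: Maya has the top bid, wins, and pays the second-highest bid 131 credits. Payoff = 140 credits − 131 credits = 9 credits.
Bidding 139 credits: Maya has the top bid, wins, and pays the second-highest bid 131 credits. Payoff = 140 credits − 131 credits = 9 credits.
Regret = truthful payoff − actual payoff = 9 credits − 9 credits = 0 credits.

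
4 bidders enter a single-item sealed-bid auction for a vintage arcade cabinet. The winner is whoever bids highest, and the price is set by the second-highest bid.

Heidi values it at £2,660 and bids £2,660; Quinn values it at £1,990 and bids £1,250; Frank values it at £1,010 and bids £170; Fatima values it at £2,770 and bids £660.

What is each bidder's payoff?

Payoffs: Heidi £1,410, Quinn £0, Frank £0, Fatima £0.

Sorted high to low: Heidi £2,660 > Quinn £1,250 > Fatima £660 > Frank £170.
Heidi has the top bid and wins; the price is the second-highest bid, £1,250.
Heidi's payoff = £2,660 − £1,250 = £1,410. All other bidders lose, so their payoff is 0.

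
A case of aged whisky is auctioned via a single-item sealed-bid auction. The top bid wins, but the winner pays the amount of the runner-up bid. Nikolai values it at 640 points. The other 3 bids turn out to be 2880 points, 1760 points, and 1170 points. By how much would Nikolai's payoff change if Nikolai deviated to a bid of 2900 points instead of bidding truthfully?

Change in payoff: -2240 points.

The highest competing bid is 2880 points.
Bidding truthfully at 640 points: the top bid is 2880 points (a rival), so Nikolai loses. Payoff = 0 points.
Bidding 2900 points: Nikolai has the top bid, wins, and pays the second-highest bid 2880 points. Payoff = 640 points − 2880 points = -2240 points.
Change = -2240 points − 0 points = -2240 points.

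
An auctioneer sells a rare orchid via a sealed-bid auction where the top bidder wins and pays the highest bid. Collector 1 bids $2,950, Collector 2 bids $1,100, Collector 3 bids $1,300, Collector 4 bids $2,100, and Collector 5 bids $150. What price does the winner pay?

The winner pays $2,950.

Ranking the bids: Collector 1 $2,950, then Collector 4 $2,100, then Collector 3 $1,300, then Collector 2 $1,100, then Collector 5 $150.
Collector 1 is the highest bidder, so Collector 1 wins.
Under the first-price rule, the price is the highest bid: $2,950.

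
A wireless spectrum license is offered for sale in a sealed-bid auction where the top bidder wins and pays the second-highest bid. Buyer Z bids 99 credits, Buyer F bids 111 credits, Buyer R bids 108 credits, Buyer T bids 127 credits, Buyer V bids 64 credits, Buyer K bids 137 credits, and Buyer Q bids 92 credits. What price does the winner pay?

127 credits

Ranking the bids: Buyer K 137 credits; Buyer T 127 credits; Buyer F 111 credits; Buyer R 108 credits; Buyer Z 99 credits; Buyer Q 92 credits; Buyer V 64 credits.
Buyer K is the highest bidder, so Buyer K wins.
Under the second-price rule, the price is the second-highest bid: 127 credits.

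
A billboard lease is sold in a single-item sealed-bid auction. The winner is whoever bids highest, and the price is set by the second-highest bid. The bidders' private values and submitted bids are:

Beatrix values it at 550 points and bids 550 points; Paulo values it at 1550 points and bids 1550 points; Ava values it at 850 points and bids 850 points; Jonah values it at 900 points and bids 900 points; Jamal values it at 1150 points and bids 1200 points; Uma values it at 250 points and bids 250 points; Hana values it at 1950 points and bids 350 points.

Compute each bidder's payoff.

Ranking the bids: Paulo 1550 points, then Jamal 1200 points, then Jonah 900 points, then Ava 850 points, then Beatrix 550 points, then Hana 350 points, then Uma 250 points.
Paulo has the top bid and wins; the price is the second-highest bid, 1200 points.
Paulo's payoff = 1550 points − 1200 points = 350 points. All other bidders lose, so their payoff is 0.

Payoffs: Beatrix 0 points, Paulo 350 points, Ava 0 points, Jonah 0 points, Jamal 0 points, Uma 0 points, Hana 0 points.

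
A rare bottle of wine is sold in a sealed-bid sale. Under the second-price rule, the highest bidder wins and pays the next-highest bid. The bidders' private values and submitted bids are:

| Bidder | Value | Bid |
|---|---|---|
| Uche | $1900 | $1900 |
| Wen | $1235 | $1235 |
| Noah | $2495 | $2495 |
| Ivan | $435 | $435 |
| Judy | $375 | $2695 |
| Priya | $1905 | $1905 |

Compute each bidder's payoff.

Uche $0, Wen $0, Noah $0, Ivan $0, Judy -$2120, Priya $0.

Sorted high to low: Judy $2695 > Noah $2495 > Priya $1905 > Uche $1900 > Wen $1235 > Ivan $435.
Judy has the top bid and wins; the price is the second-highest bid, $2495.
Judy's payoff = $375 − $2495 = -$2120. All other bidders lose, so their payoff is 0.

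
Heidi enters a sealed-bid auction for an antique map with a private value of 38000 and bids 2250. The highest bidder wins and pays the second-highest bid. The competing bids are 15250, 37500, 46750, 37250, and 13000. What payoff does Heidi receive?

Payoff = 0.

Highest competing bid: 46750.
Heidi's bid 2250 is not the highest, so Heidi loses, pays nothing, and earns zero payoff.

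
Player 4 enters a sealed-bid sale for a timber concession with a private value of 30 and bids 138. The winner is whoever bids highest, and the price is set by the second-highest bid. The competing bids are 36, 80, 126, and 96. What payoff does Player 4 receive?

The bidder's payoff: -96.

Highest competing bid: 126.
Player 4's bid 138 is the highest overall, so Player 4 wins and pays the second-highest bid, 126.
Payoff = value − price = 30 − 126 = -96.
Overbidding won the item at a price above value — truthful bidding would have avoided this loss.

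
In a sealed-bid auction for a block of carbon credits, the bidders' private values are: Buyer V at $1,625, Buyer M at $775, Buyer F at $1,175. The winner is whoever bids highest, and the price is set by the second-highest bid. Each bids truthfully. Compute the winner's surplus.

Ordered from highest: Buyer V $1,625; Buyer F $1,175; Buyer M $775.
Buyer V wins with the top bid and pays the second-highest, $1,175.
Surplus = $1,625 − $1,175 = $450.

Winner's surplus: $450.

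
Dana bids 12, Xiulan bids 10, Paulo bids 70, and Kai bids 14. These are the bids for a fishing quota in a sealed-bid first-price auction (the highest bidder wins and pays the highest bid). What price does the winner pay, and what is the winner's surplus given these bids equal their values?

Ordered from highest: Paulo 70; Kai 14; Dana 12; Xiulan 10.
Paulo is the highest bidder, so Paulo wins.
Under the first-price rule, the price is the highest bid: 70.
Surplus = 70 − 70 = 0.

Price 70; surplus 0.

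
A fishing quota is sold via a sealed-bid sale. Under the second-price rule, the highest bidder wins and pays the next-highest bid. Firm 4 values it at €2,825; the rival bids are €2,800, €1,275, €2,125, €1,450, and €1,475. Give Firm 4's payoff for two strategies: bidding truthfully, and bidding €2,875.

(a) €25  (b) €25

The highest competing bid is €2,800.
Bidding truthfully at €2,825: Firm 4 has the top bid, wins, and pays the second-highest bid €2,800. Payoff = €2,825 − €2,800 = €25.
Bidding €2,875: Firm 4 has the top bid, wins, and pays the second-highest bid €2,800. Payoff = €2,825 − €2,800 = €25.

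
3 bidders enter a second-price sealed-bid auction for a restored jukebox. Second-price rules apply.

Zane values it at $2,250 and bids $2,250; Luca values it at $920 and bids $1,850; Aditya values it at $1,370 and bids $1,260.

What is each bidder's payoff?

Sorted high to low: Zane $2,250 > Luca $1,850 > Aditya $1,260.
Zane has the top bid and wins; the price is the second-highest bid, $1,850.
Zane's payoff = $2,250 − $1,850 = $400. All other bidders lose, so their payoff is 0.

Payoffs: Zane $400, Luca $0, Aditya $0.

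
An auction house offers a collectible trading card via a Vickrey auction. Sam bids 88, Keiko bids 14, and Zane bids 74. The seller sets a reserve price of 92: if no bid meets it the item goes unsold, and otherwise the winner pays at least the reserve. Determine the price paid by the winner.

Ranking the bids: Sam 88; Zane 74; Keiko 14.
The top bid 88 is below the reserve 92, so the item goes unsold and nothing is paid.

unsold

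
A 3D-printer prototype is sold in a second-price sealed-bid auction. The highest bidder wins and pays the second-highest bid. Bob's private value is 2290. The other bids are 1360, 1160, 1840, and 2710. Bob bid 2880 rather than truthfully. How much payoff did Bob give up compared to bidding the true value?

The highest competing bid is 2710.
Bidding truthfully at 2290: the top bid is 2710 (a rival), so Bob loses. Payoff = 0.
Bidding 2880: Bob has the top bid, wins, and pays the second-highest bid 2710. Payoff = 2290 − 2710 = -420.
Regret = truthful payoff − actual payoff = 0 − -420 = 420.
Deviating from a truthful bid can only lose payoff in a second-price auction — never gain.

Payoff forgone: 420.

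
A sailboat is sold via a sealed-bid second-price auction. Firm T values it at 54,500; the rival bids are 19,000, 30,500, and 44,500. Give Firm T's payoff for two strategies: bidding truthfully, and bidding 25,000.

The highest competing bid is 44,500.
Bidding truthfully at 54,500: Firm T has the top bid, wins, and pays the second-highest bid 44,500. Payoff = 54,500 − 44,500 = 10,000.
Bidding 25,000: the top bid is 44,500 (a rival), so Firm T loses. Payoff = 0.

Truthful: 10,000; alternative: 0.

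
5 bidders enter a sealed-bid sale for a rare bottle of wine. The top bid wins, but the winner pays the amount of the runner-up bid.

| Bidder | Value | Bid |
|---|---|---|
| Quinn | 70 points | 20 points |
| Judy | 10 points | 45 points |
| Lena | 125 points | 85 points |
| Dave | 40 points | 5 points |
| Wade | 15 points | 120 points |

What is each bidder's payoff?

Ranking the bids: Wade 120 points; Lena 85 points; Judy 45 points; Quinn 20 points; Dave 5 points.
Wade has the top bid and wins; the price is the second-highest bid, 85 points.
Wade's payoff = 15 points − 85 points = -70 points. All other bidders lose, so their payoff is 0.

Quinn 0 points, Judy 0 points, Lena 0 points, Dave 0 points, Wade -70 points.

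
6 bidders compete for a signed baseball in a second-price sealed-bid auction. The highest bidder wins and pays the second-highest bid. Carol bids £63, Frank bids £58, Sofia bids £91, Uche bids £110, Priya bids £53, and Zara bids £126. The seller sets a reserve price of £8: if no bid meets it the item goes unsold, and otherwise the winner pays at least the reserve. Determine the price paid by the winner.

Price paid: £110.

Sorted high to low: Zara £126 > Uche £110 > Sofia £91 > Carol £63 > Frank £58 > Priya £53.
Zara has the highest bid, so Zara wins.
The second-highest bid is £110, which exceeds the reserve, so that sets the price.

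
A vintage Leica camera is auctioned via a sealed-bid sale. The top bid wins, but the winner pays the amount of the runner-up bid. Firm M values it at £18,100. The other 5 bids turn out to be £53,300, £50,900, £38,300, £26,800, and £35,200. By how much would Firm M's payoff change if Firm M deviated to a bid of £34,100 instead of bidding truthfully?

The highest competing bid is £53,300.
Bidding truthfully at £18,100: the top bid is £53,300 (a rival), so Firm M loses. Payoff = £0.
Bidding £34,100: the top bid is £53,300 (a rival), so Firm M loses. Payoff = £0.
Change = £0 − £0 = £0.

Change in payoff: £0.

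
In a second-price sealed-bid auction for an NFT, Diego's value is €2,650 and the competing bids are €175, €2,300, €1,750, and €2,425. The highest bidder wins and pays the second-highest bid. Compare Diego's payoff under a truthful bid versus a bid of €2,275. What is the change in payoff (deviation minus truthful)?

Change in payoff: -€225.

The highest competing bid is €2,425.
Bidding truthfully at €2,650: Diego has the top bid, wins, and pays the second-highest bid €2,425. Payoff = €2,650 − €2,425 = €225.
Bidding €2,275: the top bid is €2,425 (a rival), so Diego loses. Payoff = €0.
Change = €0 − €225 = -€225.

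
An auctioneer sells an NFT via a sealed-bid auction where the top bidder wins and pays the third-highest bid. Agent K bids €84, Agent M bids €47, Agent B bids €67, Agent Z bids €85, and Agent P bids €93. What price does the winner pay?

€84

Ranking the bids: Agent P €93 > Agent Z €85 > Agent K €84 > Agent B €67 > Agent M €47.
Agent P is the highest bidder, so Agent P wins.
Under the third-price rule, the price is the third-highest bid: €84.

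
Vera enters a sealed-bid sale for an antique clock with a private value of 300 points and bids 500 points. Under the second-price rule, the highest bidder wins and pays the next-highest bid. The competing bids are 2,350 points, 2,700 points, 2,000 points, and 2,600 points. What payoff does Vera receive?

0 points

Highest competing bid: 2,700 points.
Vera's bid 500 points is not the highest, so Vera loses, pays nothing, and earns zero payoff.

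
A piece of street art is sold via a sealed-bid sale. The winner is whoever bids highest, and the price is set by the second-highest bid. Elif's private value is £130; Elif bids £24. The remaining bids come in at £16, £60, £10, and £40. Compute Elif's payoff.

Elif's payoff: £0.

Highest competing bid: £60.
Elif's bid £24 is not the highest, so Elif loses, pays nothing, and earns zero payoff.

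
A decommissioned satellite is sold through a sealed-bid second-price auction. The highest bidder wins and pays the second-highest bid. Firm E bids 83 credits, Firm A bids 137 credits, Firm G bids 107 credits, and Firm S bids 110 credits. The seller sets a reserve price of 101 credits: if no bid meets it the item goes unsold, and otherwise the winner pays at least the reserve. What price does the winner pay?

Sorted high to low: Firm A 137 credits > Firm S 110 credits > Firm G 107 credits > Firm E 83 credits.
Firm A has the highest bid, so Firm A wins.
The second-highest bid is 110 credits, which exceeds the reserve, so that sets the price.

Price paid: 110 credits.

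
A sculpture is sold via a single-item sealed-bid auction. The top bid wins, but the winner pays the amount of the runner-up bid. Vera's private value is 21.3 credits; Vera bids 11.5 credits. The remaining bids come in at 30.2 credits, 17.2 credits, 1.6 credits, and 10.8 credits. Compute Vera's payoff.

0.0 credits

Highest competing bid: 30.2 credits.
Vera's bid 11.5 credits is not the highest, so Vera loses, pays nothing, and earns zero payoff.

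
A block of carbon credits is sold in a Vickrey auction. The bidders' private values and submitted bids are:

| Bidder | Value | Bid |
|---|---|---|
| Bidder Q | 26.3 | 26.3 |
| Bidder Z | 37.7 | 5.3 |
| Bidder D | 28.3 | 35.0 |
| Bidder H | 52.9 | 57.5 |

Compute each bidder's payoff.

Sorted high to low: Bidder H 57.5; Bidder D 35.0; Bidder Q 26.3; Bidder Z 5.3.
Bidder H has the top bid and wins; the price is the second-highest bid, 35.0.
Bidder H's payoff = 52.9 − 35.0 = 17.9. All other bidders lose, so their payoff is 0.

Payoffs: Bidder Q 0.0, Bidder Z 0.0, Bidder D 0.0, Bidder H 17.9.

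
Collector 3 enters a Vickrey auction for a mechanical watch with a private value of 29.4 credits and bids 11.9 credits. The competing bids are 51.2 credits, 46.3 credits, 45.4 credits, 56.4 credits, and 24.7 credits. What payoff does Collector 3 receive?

The bidder's payoff: 0.0 credits.

Highest competing bid: 56.4 credits.
Collector 3's bid 11.9 credits is not the highest, so Collector 3 loses, pays nothing, and earns zero payoff.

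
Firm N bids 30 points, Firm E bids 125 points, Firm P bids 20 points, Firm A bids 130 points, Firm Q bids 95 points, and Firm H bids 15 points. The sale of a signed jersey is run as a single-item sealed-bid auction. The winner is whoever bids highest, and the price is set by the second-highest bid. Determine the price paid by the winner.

Sorted high to low: Firm A 130 points > Firm E 125 points > Firm Q 95 points > Firm N 30 points > Firm P 20 points > Firm H 15 points.
Firm A has the highest bid, so Firm A wins.
The second-highest bid is 125 points, so that is what Firm A pays.

125 points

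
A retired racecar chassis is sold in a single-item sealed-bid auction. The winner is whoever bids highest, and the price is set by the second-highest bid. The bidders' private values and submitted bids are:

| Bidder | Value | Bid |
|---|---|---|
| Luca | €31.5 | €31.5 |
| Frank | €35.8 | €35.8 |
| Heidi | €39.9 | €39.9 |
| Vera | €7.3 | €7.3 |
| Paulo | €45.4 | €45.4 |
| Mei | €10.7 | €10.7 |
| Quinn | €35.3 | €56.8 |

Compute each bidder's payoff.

Sorted high to low: Quinn €56.8 > Paulo €45.4 > Heidi €39.9 > Frank €35.8 > Luca €31.5 > Mei €10.7 > Vera €7.3.
Quinn has the top bid and wins; the price is the second-highest bid, €45.4.
Quinn's payoff = €35.3 − €45.4 = -€10.1. All other bidders lose, so their payoff is 0.

Luca €0.0, Frank €0.0, Heidi €0.0, Vera €0.0, Paulo €0.0, Mei €0.0, Quinn -€10.1.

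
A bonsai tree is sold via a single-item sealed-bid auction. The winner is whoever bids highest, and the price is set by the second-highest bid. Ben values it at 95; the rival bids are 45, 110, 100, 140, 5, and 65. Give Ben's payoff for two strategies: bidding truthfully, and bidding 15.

The highest competing bid is 140.
Bidding truthfully at 95: the top bid is 140 (a rival), so Ben loses. Payoff = 0.
Bidding 15: the top bid is 140 (a rival), so Ben loses. Payoff = 0.
The bid only affects whether you win, not the price — here both bids land on the same side of the top rival bid, so the deviation is payoff-neutral.

Truthful: 0; alternative: 0.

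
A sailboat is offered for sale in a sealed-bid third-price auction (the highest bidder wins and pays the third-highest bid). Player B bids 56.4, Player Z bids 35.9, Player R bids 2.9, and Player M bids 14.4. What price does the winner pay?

Price paid: 14.4.

Sorted high to low: Player B 56.4, then Player Z 35.9, then Player M 14.4, then Player R 2.9.
Player B is the highest bidder, so Player B wins.
Under the third-price rule, the price is the third-highest bid: 14.4.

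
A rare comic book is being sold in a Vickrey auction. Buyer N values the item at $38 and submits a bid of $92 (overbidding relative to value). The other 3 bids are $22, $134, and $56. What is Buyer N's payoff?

Buyer N's payoff: $0.

Highest competing bid: $134.
Buyer N's bid $92 is not the highest, so Buyer N loses, pays nothing, and earns zero payoff.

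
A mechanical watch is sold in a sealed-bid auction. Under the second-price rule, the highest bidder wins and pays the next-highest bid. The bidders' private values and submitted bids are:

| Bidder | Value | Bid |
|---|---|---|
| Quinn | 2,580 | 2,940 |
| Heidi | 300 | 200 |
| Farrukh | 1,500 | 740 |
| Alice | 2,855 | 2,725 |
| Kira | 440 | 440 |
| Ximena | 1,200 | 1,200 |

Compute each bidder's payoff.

Quinn -145, Heidi 0, Farrukh 0, Alice 0, Kira 0, Ximena 0.

Sorted high to low: Quinn 2,940; Alice 2,725; Ximena 1,200; Farrukh 740; Kira 440; Heidi 200.
Quinn has the top bid and wins; the price is the second-highest bid, 2,725.
Quinn's payoff = 2,580 − 2,725 = -145. All other bidders lose, so their payoff is 0.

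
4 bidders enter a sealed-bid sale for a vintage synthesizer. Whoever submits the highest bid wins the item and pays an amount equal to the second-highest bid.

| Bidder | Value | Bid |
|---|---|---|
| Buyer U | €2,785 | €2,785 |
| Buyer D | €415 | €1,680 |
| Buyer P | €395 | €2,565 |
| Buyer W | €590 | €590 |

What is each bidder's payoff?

Ordered from highest: Buyer U €2,785; Buyer P €2,565; Buyer D €1,680; Buyer W €590.
Buyer U has the top bid and wins; the price is the second-highest bid, €2,565.
Buyer U's payoff = €2,785 − €2,565 = €220. All other bidders lose, so their payoff is 0.

Payoffs: Buyer U €220, Buyer D €0, Buyer P €0, Buyer W €0.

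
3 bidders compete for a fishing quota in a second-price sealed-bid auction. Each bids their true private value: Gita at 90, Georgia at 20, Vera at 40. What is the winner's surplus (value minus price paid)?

Surplus = 50.

Ranking the bids: Gita 90 > Vera 40 > Georgia 20.
Gita wins with the top bid and pays the second-highest, 40.
Surplus = 90 − 40 = 50.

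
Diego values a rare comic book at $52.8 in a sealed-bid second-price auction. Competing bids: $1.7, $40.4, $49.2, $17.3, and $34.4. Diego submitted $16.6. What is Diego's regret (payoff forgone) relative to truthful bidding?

The highest competing bid is $49.2.
Bidding truthfully at $52.8: Diego has the top bid, wins, and pays the second-highest bid $49.2. Payoff = $52.8 − $49.2 = $3.6.
Bidding $16.6: the top bid is $49.2 (a rival), so Diego loses. Payoff = $0.0.
Regret = truthful payoff − actual payoff = $3.6 − $0.0 = $3.6.

Payoff forgone: $3.6.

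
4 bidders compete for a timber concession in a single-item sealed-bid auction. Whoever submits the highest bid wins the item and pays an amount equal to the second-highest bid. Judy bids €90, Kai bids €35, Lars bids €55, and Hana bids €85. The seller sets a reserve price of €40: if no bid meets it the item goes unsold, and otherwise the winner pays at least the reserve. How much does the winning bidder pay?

Ranking the bids: Judy €90; Hana €85; Lars €55; Kai €35.
Judy has the highest bid, so Judy wins.
The second-highest bid is €85, which exceeds the reserve, so that sets the price.

The winner pays €85.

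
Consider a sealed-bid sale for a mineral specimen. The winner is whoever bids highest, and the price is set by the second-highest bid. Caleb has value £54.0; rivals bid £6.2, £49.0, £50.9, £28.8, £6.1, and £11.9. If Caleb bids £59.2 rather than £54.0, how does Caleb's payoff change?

The highest competing bid is £50.9.
Bidding truthfully at £54.0: Caleb has the top bid, wins, and pays the second-highest bid £50.9. Payoff = £54.0 − £50.9 = £3.1.
Bidding £59.2: Caleb has the top bid, wins, and pays the second-highest bid £50.9. Payoff = £54.0 − £50.9 = £3.1.
Change = £3.1 − £3.1 = £0.0.

Change in payoff: £0.0.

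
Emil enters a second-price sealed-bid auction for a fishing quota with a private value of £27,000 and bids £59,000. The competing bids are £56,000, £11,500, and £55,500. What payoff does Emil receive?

Highest competing bid: £56,000.
Emil's bid £59,000 is the highest overall, so Emil wins and pays the second-highest bid, £56,000.
Payoff = value − price = £27,000 − £56,000 = -£29,000.
Overbidding won the item at a price above value — truthful bidding would have avoided this loss.

Emil's payoff: -£29,000.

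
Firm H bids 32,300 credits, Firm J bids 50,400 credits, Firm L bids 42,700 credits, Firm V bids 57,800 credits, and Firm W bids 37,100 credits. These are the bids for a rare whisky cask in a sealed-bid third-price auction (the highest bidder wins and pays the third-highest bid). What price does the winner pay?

The winner pays 42,700 credits.

Bids in descending order: Firm V 57,800 credits > Firm J 50,400 credits > Firm L 42,700 credits > Firm W 37,100 credits > Firm H 32,300 credits.
Firm V is the highest bidder, so Firm V wins.
Under the third-price rule, the price is the third-highest bid: 42,700 credits.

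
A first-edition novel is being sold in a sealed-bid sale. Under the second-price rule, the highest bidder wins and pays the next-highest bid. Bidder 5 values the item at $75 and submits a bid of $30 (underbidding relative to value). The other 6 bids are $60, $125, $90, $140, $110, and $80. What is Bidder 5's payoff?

Highest competing bid: $140.
Bidder 5's bid $30 is not the highest, so Bidder 5 loses, pays nothing, and earns zero payoff.

Payoff = $0.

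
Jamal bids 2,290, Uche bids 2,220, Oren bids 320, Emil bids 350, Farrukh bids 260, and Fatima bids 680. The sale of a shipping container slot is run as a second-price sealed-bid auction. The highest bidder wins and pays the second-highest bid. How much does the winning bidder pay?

Price paid: 2,220.

Bids in descending order: Jamal 2,290; Uche 2,220; Fatima 680; Emil 350; Oren 320; Farrukh 260.
Jamal has the highest bid, so Jamal wins.
The second-highest bid is 2,220, so that is what Jamal pays.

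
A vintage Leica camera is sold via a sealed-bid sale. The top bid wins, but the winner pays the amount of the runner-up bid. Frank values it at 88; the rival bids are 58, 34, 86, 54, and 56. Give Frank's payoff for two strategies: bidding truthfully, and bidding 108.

(a) 2  (b) 2

The highest competing bid is 86.
Bidding truthfully at 88: Frank has the top bid, wins, and pays the second-highest bid 86. Payoff = 88 − 86 = 2.
Bidding 108: Frank has the top bid, wins, and pays the second-highest bid 86. Payoff = 88 − 86 = 2.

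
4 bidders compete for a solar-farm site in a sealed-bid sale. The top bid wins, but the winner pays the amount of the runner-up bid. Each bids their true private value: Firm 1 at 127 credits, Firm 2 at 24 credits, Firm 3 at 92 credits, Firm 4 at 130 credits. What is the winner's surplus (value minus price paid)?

Bids in descending order: Firm 4 130 credits > Firm 1 127 credits > Firm 3 92 credits > Firm 2 24 credits.
Firm 4 wins with the top bid and pays the second-highest, 127 credits.
Surplus = 130 credits − 127 credits = 3 credits.

Winner's surplus: 3 credits.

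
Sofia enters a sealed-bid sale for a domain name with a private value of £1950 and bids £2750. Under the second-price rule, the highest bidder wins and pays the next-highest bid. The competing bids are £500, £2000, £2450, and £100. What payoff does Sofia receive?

Sofia's payoff: -£500.

Highest competing bid: £2450.
Sofia's bid £2750 is the highest overall, so Sofia wins and pays the second-highest bid, £2450.
Payoff = value − price = £1950 − £2450 = -£500.
Overbidding won the item at a price above value — truthful bidding would have avoided this loss.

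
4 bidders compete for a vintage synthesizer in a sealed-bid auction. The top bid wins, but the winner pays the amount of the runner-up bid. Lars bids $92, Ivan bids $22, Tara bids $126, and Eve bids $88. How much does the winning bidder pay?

Price paid: $92.

Ranking the bids: Tara $126; Lars $92; Eve $88; Ivan $22.
Tara has the highest bid, so Tara wins.
The second-highest bid is $92, so that is what Tara pays.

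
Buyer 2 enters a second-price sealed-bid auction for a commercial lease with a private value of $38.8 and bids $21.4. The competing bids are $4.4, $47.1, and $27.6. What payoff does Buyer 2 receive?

Highest competing bid: $47.1.
Buyer 2's bid $21.4 is not the highest, so Buyer 2 loses, pays nothing, and earns zero payoff.

Payoff = $0.0.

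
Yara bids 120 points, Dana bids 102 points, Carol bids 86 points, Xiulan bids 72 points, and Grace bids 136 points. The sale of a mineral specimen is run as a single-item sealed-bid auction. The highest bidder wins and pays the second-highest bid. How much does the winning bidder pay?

The winner pays 120 points.

Sorted high to low: Grace 136 points > Yara 120 points > Dana 102 points > Carol 86 points > Xiulan 72 points.
Grace has the highest bid, so Grace wins.
The second-highest bid is 120 points, so that is what Grace pays.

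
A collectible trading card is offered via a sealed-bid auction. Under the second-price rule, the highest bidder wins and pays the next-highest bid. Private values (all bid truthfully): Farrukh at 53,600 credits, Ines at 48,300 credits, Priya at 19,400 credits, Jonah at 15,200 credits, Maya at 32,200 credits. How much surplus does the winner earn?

Ranking the bids: Farrukh 53,600 credits; Ines 48,300 credits; Maya 32,200 credits; Priya 19,400 credits; Jonah 15,200 credits.
Farrukh wins with the top bid and pays the second-highest, 48,300 credits.
Surplus = 53,600 credits − 48,300 credits = 5,300 credits.

5,300 credits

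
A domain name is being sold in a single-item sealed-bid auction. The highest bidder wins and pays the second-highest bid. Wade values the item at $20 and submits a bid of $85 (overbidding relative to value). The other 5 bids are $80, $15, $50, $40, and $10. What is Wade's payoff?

Payoff = -$60.

Highest competing bid: $80.
Wade's bid $85 is the highest overall, so Wade wins and pays the second-highest bid, $80.
Payoff = value − price = $20 − $80 = -$60.
Overbidding won the item at a price above value — truthful bidding would have avoided this loss.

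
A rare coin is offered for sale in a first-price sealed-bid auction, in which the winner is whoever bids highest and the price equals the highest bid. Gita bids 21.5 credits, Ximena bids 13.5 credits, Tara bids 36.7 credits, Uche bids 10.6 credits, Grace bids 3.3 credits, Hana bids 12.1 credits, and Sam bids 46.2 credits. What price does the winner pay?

46.2 credits

Bids in descending order: Sam 46.2 credits; Tara 36.7 credits; Gita 21.5 credits; Ximena 13.5 credits; Hana 12.1 credits; Uche 10.6 credits; Grace 3.3 credits.
Sam is the highest bidder, so Sam wins.
Under the first-price rule, the price is the highest bid: 46.2 credits.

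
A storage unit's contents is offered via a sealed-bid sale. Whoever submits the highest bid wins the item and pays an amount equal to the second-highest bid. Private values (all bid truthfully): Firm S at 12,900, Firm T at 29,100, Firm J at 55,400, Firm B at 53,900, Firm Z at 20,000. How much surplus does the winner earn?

Surplus = 1,500.

Ordered from highest: Firm J 55,400, then Firm B 53,900, then Firm T 29,100, then Firm Z 20,000, then Firm S 12,900.
Firm J wins with the top bid and pays the second-highest, 53,900.
Surplus = 55,400 − 53,900 = 1,500.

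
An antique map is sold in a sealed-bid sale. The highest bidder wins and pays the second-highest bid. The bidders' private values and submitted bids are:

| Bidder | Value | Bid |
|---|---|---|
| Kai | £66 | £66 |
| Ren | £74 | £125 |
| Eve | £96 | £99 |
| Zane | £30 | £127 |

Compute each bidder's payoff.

Ranking the bids: Zane £127; Ren £125; Eve £99; Kai £66.
Zane has the top bid and wins; the price is the second-highest bid, £125.
Zane's payoff = £30 − £125 = -£95. All other bidders lose, so their payoff is 0.

Payoffs: Kai £0, Ren £0, Eve £0, Zane -£95.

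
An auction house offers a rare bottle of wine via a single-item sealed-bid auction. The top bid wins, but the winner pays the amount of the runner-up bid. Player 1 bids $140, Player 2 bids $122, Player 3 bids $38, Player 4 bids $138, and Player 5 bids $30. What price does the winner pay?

Ranking the bids: Player 1 $140; Player 4 $138; Player 2 $122; Player 3 $38; Player 5 $30.
Player 1 has the highest bid, so Player 1 wins.
The second-highest bid is $138, so that is what Player 1 pays.

Price paid: $138.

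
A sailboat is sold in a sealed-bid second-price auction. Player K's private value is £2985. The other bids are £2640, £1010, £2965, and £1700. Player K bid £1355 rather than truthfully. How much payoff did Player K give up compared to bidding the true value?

The highest competing bid is £2965.
Bidding truthfully at £2985: Player K has the top bid, wins, and pays the second-highest bid £2965. Payoff = £2985 − £2965 = £20.
Bidding £1355: the top bid is £2965 (a rival), so Player K loses. Payoff = £0.
Regret = truthful payoff − actual payoff = £20 − £0 = £20.

Payoff forgone: £20.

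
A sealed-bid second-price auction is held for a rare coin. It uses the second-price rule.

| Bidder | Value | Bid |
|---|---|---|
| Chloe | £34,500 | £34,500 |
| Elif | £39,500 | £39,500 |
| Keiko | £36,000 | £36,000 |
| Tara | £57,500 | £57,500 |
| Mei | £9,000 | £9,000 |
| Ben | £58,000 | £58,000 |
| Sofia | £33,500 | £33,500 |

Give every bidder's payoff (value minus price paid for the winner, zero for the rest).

Chloe £0, Elif £0, Keiko £0, Tara £0, Mei £0, Ben £500, Sofia £0.

Ranking the bids: Ben £58,000, then Tara £57,500, then Elif £39,500, then Keiko £36,000, then Chloe £34,500, then Sofia £33,500, then Mei £9,000.
Ben has the top bid and wins; the price is the second-highest bid, £57,500.
Ben's payoff = £58,000 − £57,500 = £500. All other bidders lose, so their payoff is 0.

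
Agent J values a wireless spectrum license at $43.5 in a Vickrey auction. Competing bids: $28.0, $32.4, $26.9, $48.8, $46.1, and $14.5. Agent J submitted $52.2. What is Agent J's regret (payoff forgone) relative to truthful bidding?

The highest competing bid is $48.8.
Bidding truthfully at $43.5: the top bid is $48.8 (a rival), so Agent J loses. Payoff = $0.0.
Bidding $52.2: Agent J has the top bid, wins, and pays the second-highest bid $48.8. Payoff = $43.5 − $48.8 = -$5.3.
Regret = truthful payoff − actual payoff = $0.0 − -$5.3 = $5.3.
Deviating from a truthful bid can only lose payoff in a second-price auction — never gain.

Regret: $5.3.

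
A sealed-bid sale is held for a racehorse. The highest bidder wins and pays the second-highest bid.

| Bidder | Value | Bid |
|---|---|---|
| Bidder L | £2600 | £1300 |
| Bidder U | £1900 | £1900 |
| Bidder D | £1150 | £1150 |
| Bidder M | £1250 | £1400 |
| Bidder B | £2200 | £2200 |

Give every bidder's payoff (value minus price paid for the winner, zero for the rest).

Bids in descending order: Bidder B £2200; Bidder U £1900; Bidder M £1400; Bidder L £1300; Bidder D £1150.
Bidder B has the top bid and wins; the price is the second-highest bid, £1900.
Bidder B's payoff = £2200 − £1900 = £300. All other bidders lose, so their payoff is 0.

Payoffs: Bidder L £0, Bidder U £0, Bidder D £0, Bidder M £0, Bidder B £300.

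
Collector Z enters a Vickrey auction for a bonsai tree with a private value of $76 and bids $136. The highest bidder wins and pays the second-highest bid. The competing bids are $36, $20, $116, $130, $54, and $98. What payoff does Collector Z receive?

Highest competing bid: $130.
Collector Z's bid $136 is the highest overall, so Collector Z wins and pays the second-highest bid, $130.
Payoff = value − price = $76 − $130 = -$54.

Payoff = -$54.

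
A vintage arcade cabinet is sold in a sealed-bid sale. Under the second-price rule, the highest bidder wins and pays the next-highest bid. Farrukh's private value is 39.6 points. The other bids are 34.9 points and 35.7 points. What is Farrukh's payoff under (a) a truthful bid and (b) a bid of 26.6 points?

(a) 3.9 points  (b) 0.0 points

The highest competing bid is 35.7 points.
Bidding truthfully at 39.6 points: Farrukh has the top bid, wins, and pays the second-highest bid 35.7 points. Payoff = 39.6 points − 35.7 points = 3.9 points.
Bidding 26.6 points: the top bid is 35.7 points (a rival), so Farrukh loses. Payoff = 0.0 points.
Deviating from a truthful bid can only lose payoff in a second-price auction — never gain.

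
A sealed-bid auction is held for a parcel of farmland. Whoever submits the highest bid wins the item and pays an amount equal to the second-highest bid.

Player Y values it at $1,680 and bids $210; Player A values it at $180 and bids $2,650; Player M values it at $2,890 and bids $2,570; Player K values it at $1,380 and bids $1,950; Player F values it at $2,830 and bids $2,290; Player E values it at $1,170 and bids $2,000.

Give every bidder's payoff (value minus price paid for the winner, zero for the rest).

Sorted high to low: Player A $2,650; Player M $2,570; Player F $2,290; Player E $2,000; Player K $1,950; Player Y $210.
Player A has the top bid and wins; the price is the second-highest bid, $2,570.
Player A's payoff = $180 − $2,570 = -$2,390. All other bidders lose, so their payoff is 0.

Player Y $0, Player A -$2,390, Player M $0, Player K $0, Player F $0, Player E $0.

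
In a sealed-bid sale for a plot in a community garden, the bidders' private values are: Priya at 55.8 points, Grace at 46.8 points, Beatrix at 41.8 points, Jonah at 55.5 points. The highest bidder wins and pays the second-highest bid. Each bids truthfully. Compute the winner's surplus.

Surplus = 0.3 points.

Ranking the bids: Priya 55.8 points, then Jonah 55.5 points, then Grace 46.8 points, then Beatrix 41.8 points.
Priya wins with the top bid and pays the second-highest, 55.5 points.
Surplus = 55.8 points − 55.5 points = 0.3 points.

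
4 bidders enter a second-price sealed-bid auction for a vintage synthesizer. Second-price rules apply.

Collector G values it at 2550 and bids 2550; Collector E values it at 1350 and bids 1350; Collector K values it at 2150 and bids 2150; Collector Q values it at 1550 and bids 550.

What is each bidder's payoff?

Sorted high to low: Collector G 2550, then Collector K 2150, then Collector E 1350, then Collector Q 550.
Collector G has the top bid and wins; the price is the second-highest bid, 2150.
Collector G's payoff = 2550 − 2150 = 400. All other bidders lose, so their payoff is 0.

Collector G 400, Collector E 0, Collector K 0, Collector Q 0.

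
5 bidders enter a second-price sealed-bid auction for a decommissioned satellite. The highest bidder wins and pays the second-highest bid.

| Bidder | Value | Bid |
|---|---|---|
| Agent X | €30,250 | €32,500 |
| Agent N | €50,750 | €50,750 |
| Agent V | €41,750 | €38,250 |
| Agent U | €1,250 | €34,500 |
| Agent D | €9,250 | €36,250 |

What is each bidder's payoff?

Ranking the bids: Agent N €50,750, then Agent V €38,250, then Agent D €36,250, then Agent U €34,500, then Agent X €32,500.
Agent N has the top bid and wins; the price is the second-highest bid, €38,250.
Agent N's payoff = €50,750 − €38,250 = €12,500. All other bidders lose, so their payoff is 0.

Payoffs: Agent X €0, Agent N €12,500, Agent V €0, Agent U €0, Agent D €0.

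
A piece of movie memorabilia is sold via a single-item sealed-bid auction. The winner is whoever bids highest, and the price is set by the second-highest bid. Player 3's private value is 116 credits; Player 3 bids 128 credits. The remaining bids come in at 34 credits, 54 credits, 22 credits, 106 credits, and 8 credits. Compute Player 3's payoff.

Highest competing bid: 106 credits.
Player 3's bid 128 credits is the highest overall, so Player 3 wins and pays the second-highest bid, 106 credits.
Payoff = value − price = 116 credits − 106 credits = 10 credits.

10 credits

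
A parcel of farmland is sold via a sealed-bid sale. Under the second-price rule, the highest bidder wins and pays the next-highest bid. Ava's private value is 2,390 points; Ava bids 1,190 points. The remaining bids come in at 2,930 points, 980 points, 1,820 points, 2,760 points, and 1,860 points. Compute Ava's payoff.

Payoff = 0 points.

Highest competing bid: 2,930 points.
Ava's bid 1,190 points is not the highest, so Ava loses, pays nothing, and earns zero payoff.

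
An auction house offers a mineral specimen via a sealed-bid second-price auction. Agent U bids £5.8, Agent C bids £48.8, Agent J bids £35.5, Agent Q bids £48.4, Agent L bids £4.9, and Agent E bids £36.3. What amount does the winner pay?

The winner pays £48.4.

Ranking the bids: Agent C £48.8 > Agent Q £48.4 > Agent E £36.3 > Agent J £35.5 > Agent U £5.8 > Agent L £4.9.
Agent C has the highest bid, so Agent C wins.
The second-highest bid is £48.4, so that is what Agent C pays.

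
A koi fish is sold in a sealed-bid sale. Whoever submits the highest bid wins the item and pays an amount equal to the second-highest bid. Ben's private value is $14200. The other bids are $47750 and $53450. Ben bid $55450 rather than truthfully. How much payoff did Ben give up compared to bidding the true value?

The highest competing bid is $53450.
Bidding truthfully at $14200: the top bid is $53450 (a rival), so Ben loses. Payoff = $0.
Bidding $55450: Ben has the top bid, wins, and pays the second-highest bid $53450. Payoff = $14200 − $53450 = -$39250.
Regret = truthful payoff − actual payoff = $0 − -$39250 = $39250.

Payoff forgone: $39250.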